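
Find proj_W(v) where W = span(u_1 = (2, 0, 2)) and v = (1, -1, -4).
proj_W(v) = (-3/2, 0, -3/2)

Set up U = [u_1 | ... | u_1] ∈ R^(3×1). The projector onto W = col(U) is P = U (U^T U)^(-1) U^T.
Compute U^T U =
  [8],
and U^T v = (-6).
Solve U^T U · c = U^T v for the coefficients: c = (-3/4). The projection is proj_W(v) = U c.
Check: (v - proj_W(v)) · u_1 = 0  (should be 0).
Result: proj_W(v) = (-3/2, 0, -3/2).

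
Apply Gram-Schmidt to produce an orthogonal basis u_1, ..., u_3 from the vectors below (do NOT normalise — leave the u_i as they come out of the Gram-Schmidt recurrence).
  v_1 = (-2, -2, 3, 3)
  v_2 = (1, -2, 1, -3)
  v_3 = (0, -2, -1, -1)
Orthogonal basis:
  u_1 = (-2, -2, 3, 3)
  u_2 = (9/13, -30/13, 19/13, -33/13)
  u_3 = (-80/187, -232/187, -252/187, 4/17)

Apply the Gram-Schmidt recurrence
  u_1 = v_1
  u_i = v_i − Σ_{j<i} ((v_i · u_j) / (u_j · u_j)) · u_j.

Step by step this gives:
  u_1 = (-2, -2, 3, 3)
  u_2 = (9/13, -30/13, 19/13, -33/13)
  u_3 = (-80/187, -232/187, -252/187, 4/17)

Orthogonality check:
  u_2 · u_1 = 0 (should be 0)
  u_3 · u_1 = 0 (should be 0)
  u_3 · u_2 = 0 (should be 0)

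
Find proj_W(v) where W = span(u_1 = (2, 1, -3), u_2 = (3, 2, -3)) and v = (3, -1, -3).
proj_W(v) = (30/19, 8/19, -66/19)

Set up U = [u_1 | ... | u_2] ∈ R^(3×2). The projector onto W = col(U) is P = U (U^T U)^(-1) U^T.
Compute U^T U =
  [14, 17]
  [17, 22],
and U^T v = (14, 16).
Solve U^T U · c = U^T v for the coefficients: c = (36/19, -14/19). The projection is proj_W(v) = U c.
Check: (v - proj_W(v)) · u_1 = 0  (should be 0).
Check: (v - proj_W(v)) · u_2 = 0  (should be 0).
Result: proj_W(v) = (30/19, 8/19, -66/19).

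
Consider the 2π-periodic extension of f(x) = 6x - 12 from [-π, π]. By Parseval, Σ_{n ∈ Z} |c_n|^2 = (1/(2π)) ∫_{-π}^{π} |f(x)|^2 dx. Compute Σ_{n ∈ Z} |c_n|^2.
Σ |c_n|^2 = 12π^2 + 144

Expand and integrate term by term over [-π, π]:
  ∫ (6x)^2 dx = 36·(2π^3/3); ∫ 2·6·(-12)·x dx = 0 (odd integrand); ∫ (-12)^2 dx = 144·2π.
So (1/(2π)) ∫_{-π}^{π} (6x - 12)^2 dx = 36π^2/3 + 144 = 12π^2 + 144.
Parseval ⇒ Σ |c_n|^2 = 12π^2 + 144.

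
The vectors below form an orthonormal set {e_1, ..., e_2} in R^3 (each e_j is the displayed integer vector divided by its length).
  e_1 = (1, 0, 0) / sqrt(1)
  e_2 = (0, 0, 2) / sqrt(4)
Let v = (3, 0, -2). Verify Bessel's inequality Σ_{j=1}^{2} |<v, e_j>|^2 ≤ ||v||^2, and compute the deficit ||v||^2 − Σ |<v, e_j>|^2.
Σ |<v, e_j>|^2 = 13; ||v||^2 = 13; deficit = 0

Write each e_j = u_j / sqrt(<u_j, u_j>) where u_j is the displayed integer vector. Then <v, e_j> = <v, u_j> / sqrt(<u_j, u_j>), so |<v, e_j>|^2 = <v, u_j>^2 / <u_j, u_j>.
Coefficients: <v, e_1> = 3/sqrt(1), <v, e_2> = -4/sqrt(4).
Square and sum: Σ |<v, e_j>|^2 = 13.
Compute ||v||^2 = v·v = 13.
Deficit = 13 − 13 = 0 ≥ 0, confirming Bessel's inequality. (The deficit equals ||v − Σ <v,e_j> e_j||^2, the squared distance from v to span{e_j}.)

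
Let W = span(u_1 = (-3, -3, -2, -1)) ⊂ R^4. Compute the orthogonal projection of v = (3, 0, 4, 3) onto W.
proj_W(v) = (60/23, 60/23, 40/23, 20/23)

Set up U = [u_1 | ... | u_1] ∈ R^(4×1). The projector onto W = col(U) is P = U (U^T U)^(-1) U^T.
Compute U^T U =
  [23],
and U^T v = (-20).
Solve U^T U · c = U^T v for the coefficients: c = (-20/23). The projection is proj_W(v) = U c.
Check: (v - proj_W(v)) · u_1 = 0  (should be 0).
Result: proj_W(v) = (60/23, 60/23, 40/23, 20/23).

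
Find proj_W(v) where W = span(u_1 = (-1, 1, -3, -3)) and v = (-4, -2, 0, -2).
proj_W(v) = (-2/5, 2/5, -6/5, -6/5)

Set up U = [u_1 | ... | u_1] ∈ R^(4×1). The projector onto W = col(U) is P = U (U^T U)^(-1) U^T.
Compute U^T U =
  [20],
and U^T v = (8).
Solve U^T U · c = U^T v for the coefficients: c = (2/5). The projection is proj_W(v) = U c.
Check: (v - proj_W(v)) · u_1 = 0  (should be 0).
Result: proj_W(v) = (-2/5, 2/5, -6/5, -6/5).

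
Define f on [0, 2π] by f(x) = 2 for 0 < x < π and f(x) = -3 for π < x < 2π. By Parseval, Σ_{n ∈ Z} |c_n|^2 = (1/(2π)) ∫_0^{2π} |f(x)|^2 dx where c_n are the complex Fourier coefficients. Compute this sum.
Σ |c_n|^2 = 13/2

Parseval equates the L^2 energy of f (normalised by 1/(2π)) with the ℓ^2 sum of its Fourier coefficients: (1/(2π)) ∫_0^{2π} |f|^2 = Σ |c_n|^2.
Compute the left side: (1/(2π)) [∫_0^π 2^2 dx + ∫_π^{2π} (-3)^2 dx] = (1/(2π)) · (4π + 9π) = (4 + 9)/2 = 13/2.
So Σ_{n ∈ Z} |c_n|^2 = 13/2.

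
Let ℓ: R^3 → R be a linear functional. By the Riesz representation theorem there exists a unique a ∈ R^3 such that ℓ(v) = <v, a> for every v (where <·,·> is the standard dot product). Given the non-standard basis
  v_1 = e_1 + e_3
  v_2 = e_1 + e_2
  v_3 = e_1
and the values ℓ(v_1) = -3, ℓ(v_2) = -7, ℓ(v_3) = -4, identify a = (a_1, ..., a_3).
a = (-4, -3, 1)

Write a = (a_1, ..., a_3) in the standard basis. For each basis vector v_i, ℓ(v_i) = <v_i, a> is a linear equation in the a_j's. Collect the n equations into a matrix system V a = ℓ, where row i of V is v_i (expressed in the standard basis). Since V is invertible (lower-triangular with 1s on the diagonal, up to permutation), solve by back-substitution:
  V =
[[1, 0, 1],
 [1, 1, 0],
 [1, 0, 0]]
  V a = (-3, -7, -4)
Solving gives a = (-4, -3, 1).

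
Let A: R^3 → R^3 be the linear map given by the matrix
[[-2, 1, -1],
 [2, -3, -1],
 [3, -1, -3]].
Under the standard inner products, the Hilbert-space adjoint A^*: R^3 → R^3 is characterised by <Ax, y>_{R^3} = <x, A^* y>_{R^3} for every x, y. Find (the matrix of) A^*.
A^* = A^T =
[[-2, 2, 3],
 [1, -3, -1],
 [-1, -1, -3]]

For real matrices with standard dot products, the defining identity <Ax, y> = <x, A^* y> gives (Ax)^T y = x^T (A^*) y, i.e. x^T A^T y = x^T (A^*) y. Since this holds for all x, y, we must have A^* = A^T. Therefore
A^* =
[[-2, 2, 3],
 [1, -3, -1],
 [-1, -1, -3]].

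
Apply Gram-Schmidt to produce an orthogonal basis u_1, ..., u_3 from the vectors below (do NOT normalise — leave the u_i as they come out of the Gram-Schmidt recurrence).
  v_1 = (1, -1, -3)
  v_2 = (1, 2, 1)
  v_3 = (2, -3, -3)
Orthogonal basis:
  u_1 = (1, -1, -3)
  u_2 = (15/11, 18/11, -1/11)
  u_3 = (13/10, -26/25, 39/50)

Apply the Gram-Schmidt recurrence
  u_1 = v_1
  u_i = v_i − Σ_{j<i} ((v_i · u_j) / (u_j · u_j)) · u_j.

Step by step this gives:
  u_1 = (1, -1, -3)
  u_2 = (15/11, 18/11, -1/11)
  u_3 = (13/10, -26/25, 39/50)

Orthogonality check:
  u_2 · u_1 = 0 (should be 0)
  u_3 · u_1 = 0 (should be 0)
  u_3 · u_2 = 0 (should be 0)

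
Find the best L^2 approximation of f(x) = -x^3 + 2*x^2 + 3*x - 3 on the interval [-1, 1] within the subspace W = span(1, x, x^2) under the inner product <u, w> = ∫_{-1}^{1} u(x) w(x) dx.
g(x) = 2*x^2 + 12*x/5 - 3

The best approximation g ∈ W is the orthogonal projection of f onto W. Writing g = a_0 + a_1 x + a_2 x^2, the coefficients solve the normal equations G · a = b where
  G_{ij} = <φ_i, φ_j> and b_i = <f, φ_i>, with φ_0 = 1, φ_1 = x, φ_2 = x^2.
G =
  [2, 0, 2/3]
  [0, 2/3, 0]
  [2/3, 0, 2/5],
b = (-14/3, 8/5, -6/5).
Solving gives a_0 = -3, a_1 = 12/5, a_2 = 2, so
  g(x) = 2*x^2 + 12*x/5 - 3.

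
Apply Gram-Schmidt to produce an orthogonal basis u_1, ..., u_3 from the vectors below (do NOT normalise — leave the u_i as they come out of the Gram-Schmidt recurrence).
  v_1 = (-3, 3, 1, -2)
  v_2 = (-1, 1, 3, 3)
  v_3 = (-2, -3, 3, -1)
Orthogonal basis:
  u_1 = (-3, 3, 1, -2)
  u_2 = (-14/23, 14/23, 66/23, 75/23)
  u_3 = (-718/451, -1537/451, 91/41, -728/451)

Apply the Gram-Schmidt recurrence
  u_1 = v_1
  u_i = v_i − Σ_{j<i} ((v_i · u_j) / (u_j · u_j)) · u_j.

Step by step this gives:
  u_1 = (-3, 3, 1, -2)
  u_2 = (-14/23, 14/23, 66/23, 75/23)
  u_3 = (-718/451, -1537/451, 91/41, -728/451)

Orthogonality check:
  u_2 · u_1 = 0 (should be 0)
  u_3 · u_1 = 0 (should be 0)
  u_3 · u_2 = 0 (should be 0)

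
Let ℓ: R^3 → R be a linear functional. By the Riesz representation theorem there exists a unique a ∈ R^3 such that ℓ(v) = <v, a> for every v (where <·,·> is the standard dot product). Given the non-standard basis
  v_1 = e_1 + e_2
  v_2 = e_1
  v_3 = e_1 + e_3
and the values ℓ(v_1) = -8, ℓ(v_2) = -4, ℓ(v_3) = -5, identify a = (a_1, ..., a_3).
a = (-4, -4, -1)

Write a = (a_1, ..., a_3) in the standard basis. For each basis vector v_i, ℓ(v_i) = <v_i, a> is a linear equation in the a_j's. Collect the n equations into a matrix system V a = ℓ, where row i of V is v_i (expressed in the standard basis). Since V is invertible (lower-triangular with 1s on the diagonal, up to permutation), solve by back-substitution:
  V =
[[1, 1, 0],
 [1, 0, 0],
 [1, 0, 1]]
  V a = (-8, -4, -5)
Solving gives a = (-4, -4, -1).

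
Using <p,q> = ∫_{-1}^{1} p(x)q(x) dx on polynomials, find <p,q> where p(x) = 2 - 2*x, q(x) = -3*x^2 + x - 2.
<p,q> = -40/3

Expand the product: p(x)·q(x) = 6*x^3 - 8*x^2 + 6*x - 4.
∫_{-1}^{1} of each monomial x^k gives [2/(k+1) if k even, 0 if k odd]. Integrating term-by-term (or equivalently evaluating the antiderivative F(x) = 3*x^4/2 - 8*x^3/3 + 3*x^2 - 4*x at the endpoints):
  F(1) − F(−1) = -13/6 − (67/6) = -40/3.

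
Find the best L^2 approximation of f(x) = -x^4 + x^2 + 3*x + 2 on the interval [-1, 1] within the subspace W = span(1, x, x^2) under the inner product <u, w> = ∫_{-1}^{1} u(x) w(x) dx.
g(x) = x^2/7 + 3*x + 73/35

The best approximation g ∈ W is the orthogonal projection of f onto W. Writing g = a_0 + a_1 x + a_2 x^2, the coefficients solve the normal equations G · a = b where
  G_{ij} = <φ_i, φ_j> and b_i = <f, φ_i>, with φ_0 = 1, φ_1 = x, φ_2 = x^2.
G =
  [2, 0, 2/3]
  [0, 2/3, 0]
  [2/3, 0, 2/5],
b = (64/15, 2, 152/105).
Solving gives a_0 = 73/35, a_1 = 3, a_2 = 1/7, so
  g(x) = x^2/7 + 3*x + 73/35.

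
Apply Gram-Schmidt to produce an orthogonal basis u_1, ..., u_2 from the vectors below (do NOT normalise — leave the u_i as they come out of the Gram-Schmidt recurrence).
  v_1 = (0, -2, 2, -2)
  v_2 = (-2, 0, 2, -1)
Orthogonal basis:
  u_1 = (0, -2, 2, -2)
  u_2 = (-2, 1, 1, 0)

Apply the Gram-Schmidt recurrence
  u_1 = v_1
  u_i = v_i − Σ_{j<i} ((v_i · u_j) / (u_j · u_j)) · u_j.

Step by step this gives:
  u_1 = (0, -2, 2, -2)
  u_2 = (-2, 1, 1, 0)

Orthogonality check:
  u_2 · u_1 = 0 (should be 0)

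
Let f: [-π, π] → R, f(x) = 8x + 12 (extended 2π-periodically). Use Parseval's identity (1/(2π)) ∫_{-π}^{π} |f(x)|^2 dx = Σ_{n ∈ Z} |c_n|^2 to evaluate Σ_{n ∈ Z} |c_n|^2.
Σ |c_n|^2 = 64π^2/3 + 144

Expand and integrate term by term over [-π, π]:
  ∫ (8x)^2 dx = 64·(2π^3/3); ∫ 2·8·(12)·x dx = 0 (odd integrand); ∫ 12^2 dx = 144·2π.
So (1/(2π)) ∫_{-π}^{π} (8x + 12)^2 dx = 64π^2/3 + 144 = 64π^2/3 + 144.
Parseval ⇒ Σ |c_n|^2 = 64π^2/3 + 144.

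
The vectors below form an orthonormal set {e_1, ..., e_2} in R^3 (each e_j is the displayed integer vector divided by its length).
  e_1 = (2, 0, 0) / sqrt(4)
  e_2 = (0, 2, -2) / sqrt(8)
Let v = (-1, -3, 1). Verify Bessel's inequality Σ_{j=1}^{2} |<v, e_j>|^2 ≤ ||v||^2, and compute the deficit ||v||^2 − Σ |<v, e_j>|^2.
Σ |<v, e_j>|^2 = 9; ||v||^2 = 11; deficit = 2

Write each e_j = u_j / sqrt(<u_j, u_j>) where u_j is the displayed integer vector. Then <v, e_j> = <v, u_j> / sqrt(<u_j, u_j>), so |<v, e_j>|^2 = <v, u_j>^2 / <u_j, u_j>.
Coefficients: <v, e_1> = -2/sqrt(4), <v, e_2> = -8/sqrt(8).
Square and sum: Σ |<v, e_j>|^2 = 9.
Compute ||v||^2 = v·v = 11.
Deficit = 11 − 9 = 2 ≥ 0, confirming Bessel's inequality. (The deficit equals ||v − Σ <v,e_j> e_j||^2, the squared distance from v to span{e_j}.)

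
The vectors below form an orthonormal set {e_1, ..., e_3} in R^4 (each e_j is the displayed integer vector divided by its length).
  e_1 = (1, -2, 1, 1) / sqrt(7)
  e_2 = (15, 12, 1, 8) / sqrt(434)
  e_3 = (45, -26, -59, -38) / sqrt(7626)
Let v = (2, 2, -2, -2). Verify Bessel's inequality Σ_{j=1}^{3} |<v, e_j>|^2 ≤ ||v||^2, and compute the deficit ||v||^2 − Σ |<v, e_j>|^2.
Σ |<v, e_j>|^2 = 1868/123; ||v||^2 = 16; deficit = 100/123

Write each e_j = u_j / sqrt(<u_j, u_j>) where u_j is the displayed integer vector. Then <v, e_j> = <v, u_j> / sqrt(<u_j, u_j>), so |<v, e_j>|^2 = <v, u_j>^2 / <u_j, u_j>.
Coefficients: <v, e_1> = -6/sqrt(7), <v, e_2> = 36/sqrt(434), <v, e_3> = 232/sqrt(7626).
Square and sum: Σ |<v, e_j>|^2 = 1868/123.
Compute ||v||^2 = v·v = 16.
Deficit = 16 − 1868/123 = 100/123 ≥ 0, confirming Bessel's inequality. (The deficit equals ||v − Σ <v,e_j> e_j||^2, the squared distance from v to span{e_j}.)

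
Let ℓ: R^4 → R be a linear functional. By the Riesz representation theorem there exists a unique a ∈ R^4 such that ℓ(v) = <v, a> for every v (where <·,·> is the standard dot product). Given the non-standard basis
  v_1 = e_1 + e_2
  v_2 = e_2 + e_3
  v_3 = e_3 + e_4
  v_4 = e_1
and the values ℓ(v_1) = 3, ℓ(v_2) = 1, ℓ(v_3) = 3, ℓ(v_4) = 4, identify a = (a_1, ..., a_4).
a = (4, -1, 2, 1)

Write a = (a_1, ..., a_4) in the standard basis. For each basis vector v_i, ℓ(v_i) = <v_i, a> is a linear equation in the a_j's. Collect the n equations into a matrix system V a = ℓ, where row i of V is v_i (expressed in the standard basis). Since V is invertible (lower-triangular with 1s on the diagonal, up to permutation), solve by back-substitution:
  V =
[[1, 1, 0, 0],
 [0, 1, 1, 0],
 [0, 0, 1, 1],
 [1, 0, 0, 0]]
  V a = (3, 1, 3, 4)
Solving gives a = (4, -1, 2, 1).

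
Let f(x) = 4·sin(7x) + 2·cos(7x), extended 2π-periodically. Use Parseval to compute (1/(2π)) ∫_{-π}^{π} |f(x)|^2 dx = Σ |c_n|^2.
Σ |c_n|^2 = 10

Expand |f|^2 and use orthogonality of {sin(nx), cos(mx)} on [-π, π]:
  ∫_{-π}^{π} sin(nx)^2 dx = π, ∫ cos(mx)^2 dx = π, and cross terms integrate to 0.
So ∫_{-π}^{π} f(x)^2 dx = 4^2 · π + 2^2 · π = (16 + 4)π.
Divide by 2π: (16 + 4)/2 = 10.
By Parseval, this equals Σ |c_n|^2.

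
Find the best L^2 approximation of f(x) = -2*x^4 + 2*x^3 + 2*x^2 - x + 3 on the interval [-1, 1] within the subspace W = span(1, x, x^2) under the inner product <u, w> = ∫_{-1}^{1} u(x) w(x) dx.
g(x) = 2*x^2/7 + x/5 + 111/35

The best approximation g ∈ W is the orthogonal projection of f onto W. Writing g = a_0 + a_1 x + a_2 x^2, the coefficients solve the normal equations G · a = b where
  G_{ij} = <φ_i, φ_j> and b_i = <f, φ_i>, with φ_0 = 1, φ_1 = x, φ_2 = x^2.
G =
  [2, 0, 2/3]
  [0, 2/3, 0]
  [2/3, 0, 2/5],
b = (98/15, 2/15, 78/35).
Solving gives a_0 = 111/35, a_1 = 1/5, a_2 = 2/7, so
  g(x) = 2*x^2/7 + x/5 + 111/35.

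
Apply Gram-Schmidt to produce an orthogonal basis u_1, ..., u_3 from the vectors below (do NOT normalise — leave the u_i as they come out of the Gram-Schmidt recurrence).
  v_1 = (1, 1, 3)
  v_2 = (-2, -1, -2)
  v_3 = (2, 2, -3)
Orthogonal basis:
  u_1 = (1, 1, 3)
  u_2 = (-13/11, -2/11, 5/11)
  u_3 = (-1/2, 2, -1/2)

Apply the Gram-Schmidt recurrence
  u_1 = v_1
  u_i = v_i − Σ_{j<i} ((v_i · u_j) / (u_j · u_j)) · u_j.

Step by step this gives:
  u_1 = (1, 1, 3)
  u_2 = (-13/11, -2/11, 5/11)
  u_3 = (-1/2, 2, -1/2)

Orthogonality check:
  u_2 · u_1 = 0 (should be 0)
  u_3 · u_1 = 0 (should be 0)
  u_3 · u_2 = 0 (should be 0)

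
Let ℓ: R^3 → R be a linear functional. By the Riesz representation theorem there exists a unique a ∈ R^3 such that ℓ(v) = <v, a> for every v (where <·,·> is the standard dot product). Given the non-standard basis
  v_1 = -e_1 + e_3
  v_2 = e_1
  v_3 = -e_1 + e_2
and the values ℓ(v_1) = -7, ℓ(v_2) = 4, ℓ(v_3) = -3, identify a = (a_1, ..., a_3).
a = (4, 1, -3)

Write a = (a_1, ..., a_3) in the standard basis. For each basis vector v_i, ℓ(v_i) = <v_i, a> is a linear equation in the a_j's. Collect the n equations into a matrix system V a = ℓ, where row i of V is v_i (expressed in the standard basis). Since V is invertible (lower-triangular with 1s on the diagonal, up to permutation), solve by back-substitution:
  V =
[[-1, 0, 1],
 [1, 0, 0],
 [-1, 1, 0]]
  V a = (-7, 4, -3)
Solving gives a = (4, 1, -3).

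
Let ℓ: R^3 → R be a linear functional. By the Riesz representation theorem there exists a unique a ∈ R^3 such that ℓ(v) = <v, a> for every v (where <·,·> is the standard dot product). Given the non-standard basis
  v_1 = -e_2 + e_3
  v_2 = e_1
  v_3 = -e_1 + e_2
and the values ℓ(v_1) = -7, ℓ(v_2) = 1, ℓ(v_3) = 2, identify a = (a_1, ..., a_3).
a = (1, 3, -4)

Write a = (a_1, ..., a_3) in the standard basis. For each basis vector v_i, ℓ(v_i) = <v_i, a> is a linear equation in the a_j's. Collect the n equations into a matrix system V a = ℓ, where row i of V is v_i (expressed in the standard basis). Since V is invertible (lower-triangular with 1s on the diagonal, up to permutation), solve by back-substitution:
  V =
[[0, -1, 1],
 [1, 0, 0],
 [-1, 1, 0]]
  V a = (-7, 1, 2)
Solving gives a = (1, 3, -4).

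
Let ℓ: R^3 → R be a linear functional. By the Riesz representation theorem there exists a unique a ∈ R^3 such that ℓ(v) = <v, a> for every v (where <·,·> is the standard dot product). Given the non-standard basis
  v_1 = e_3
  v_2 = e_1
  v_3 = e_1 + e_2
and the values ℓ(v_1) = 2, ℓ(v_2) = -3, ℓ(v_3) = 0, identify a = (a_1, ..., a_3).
a = (-3, 3, 2)

Write a = (a_1, ..., a_3) in the standard basis. For each basis vector v_i, ℓ(v_i) = <v_i, a> is a linear equation in the a_j's. Collect the n equations into a matrix system V a = ℓ, where row i of V is v_i (expressed in the standard basis). Since V is invertible (lower-triangular with 1s on the diagonal, up to permutation), solve by back-substitution:
  V =
[[0, 0, 1],
 [1, 0, 0],
 [1, 1, 0]]
  V a = (2, -3, 0)
Solving gives a = (-3, 3, 2).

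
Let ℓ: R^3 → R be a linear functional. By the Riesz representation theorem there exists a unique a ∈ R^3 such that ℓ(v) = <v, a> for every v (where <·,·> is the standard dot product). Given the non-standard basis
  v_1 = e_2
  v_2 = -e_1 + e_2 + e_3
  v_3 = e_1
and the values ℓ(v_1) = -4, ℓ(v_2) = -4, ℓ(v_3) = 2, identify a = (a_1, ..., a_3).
a = (2, -4, 2)

Write a = (a_1, ..., a_3) in the standard basis. For each basis vector v_i, ℓ(v_i) = <v_i, a> is a linear equation in the a_j's. Collect the n equations into a matrix system V a = ℓ, where row i of V is v_i (expressed in the standard basis). Since V is invertible (lower-triangular with 1s on the diagonal, up to permutation), solve by back-substitution:
  V =
[[0, 1, 0],
 [-1, 1, 1],
 [1, 0, 0]]
  V a = (-4, -4, 2)
Solving gives a = (2, -4, 2).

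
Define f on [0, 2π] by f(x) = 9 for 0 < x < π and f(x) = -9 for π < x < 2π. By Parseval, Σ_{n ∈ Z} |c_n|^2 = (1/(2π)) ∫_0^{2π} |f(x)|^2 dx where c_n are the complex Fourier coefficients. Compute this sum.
Σ |c_n|^2 = 81

Parseval equates the L^2 energy of f (normalised by 1/(2π)) with the ℓ^2 sum of its Fourier coefficients: (1/(2π)) ∫_0^{2π} |f|^2 = Σ |c_n|^2.
Compute the left side: (1/(2π)) [∫_0^π 9^2 dx + ∫_π^{2π} (-9)^2 dx] = (1/(2π)) · (81π + 81π) = (81 + 81)/2 = 81.
So Σ_{n ∈ Z} |c_n|^2 = 81.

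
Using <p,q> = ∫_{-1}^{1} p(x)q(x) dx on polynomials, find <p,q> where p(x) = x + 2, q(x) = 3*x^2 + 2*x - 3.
<p,q> = -20/3

Expand the product: p(x)·q(x) = 3*x^3 + 8*x^2 + x - 6.
∫_{-1}^{1} of each monomial x^k gives [2/(k+1) if k even, 0 if k odd]. Integrating term-by-term (or equivalently evaluating the antiderivative F(x) = 3*x^4/4 + 8*x^3/3 + x^2/2 - 6*x at the endpoints):
  F(1) − F(−1) = -25/12 − (55/12) = -20/3.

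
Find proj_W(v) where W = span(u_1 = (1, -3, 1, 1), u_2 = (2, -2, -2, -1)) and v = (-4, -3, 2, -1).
proj_W(v) = (-77/131, -129/131, 283/131, 193/131)

Set up U = [u_1 | ... | u_2] ∈ R^(4×2). The projector onto W = col(U) is P = U (U^T U)^(-1) U^T.
Compute U^T U =
  [12, 5]
  [5, 13],
and U^T v = (6, -5).
Solve U^T U · c = U^T v for the coefficients: c = (103/131, -90/131). The projection is proj_W(v) = U c.
Check: (v - proj_W(v)) · u_1 = 0  (should be 0).
Check: (v - proj_W(v)) · u_2 = 0  (should be 0).
Result: proj_W(v) = (-77/131, -129/131, 283/131, 193/131).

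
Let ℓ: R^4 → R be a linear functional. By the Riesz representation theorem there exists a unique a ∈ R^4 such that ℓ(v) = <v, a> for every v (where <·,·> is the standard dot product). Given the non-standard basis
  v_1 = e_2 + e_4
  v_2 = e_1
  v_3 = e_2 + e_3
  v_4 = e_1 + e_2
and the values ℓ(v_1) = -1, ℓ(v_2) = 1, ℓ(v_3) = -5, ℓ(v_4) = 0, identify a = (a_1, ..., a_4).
a = (1, -1, -4, 0)

Write a = (a_1, ..., a_4) in the standard basis. For each basis vector v_i, ℓ(v_i) = <v_i, a> is a linear equation in the a_j's. Collect the n equations into a matrix system V a = ℓ, where row i of V is v_i (expressed in the standard basis). Since V is invertible (lower-triangular with 1s on the diagonal, up to permutation), solve by back-substitution:
  V =
[[0, 1, 0, 1],
 [1, 0, 0, 0],
 [0, 1, 1, 0],
 [1, 1, 0, 0]]
  V a = (-1, 1, -5, 0)
Solving gives a = (1, -1, -4, 0).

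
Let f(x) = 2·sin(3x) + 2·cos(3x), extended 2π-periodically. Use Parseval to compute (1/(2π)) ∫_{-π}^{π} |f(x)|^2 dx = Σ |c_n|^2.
Σ |c_n|^2 = 4

Expand |f|^2 and use orthogonality of {sin(nx), cos(mx)} on [-π, π]:
  ∫_{-π}^{π} sin(nx)^2 dx = π, ∫ cos(mx)^2 dx = π, and cross terms integrate to 0.
So ∫_{-π}^{π} f(x)^2 dx = 2^2 · π + 2^2 · π = (4 + 4)π.
Divide by 2π: (4 + 4)/2 = 4.
By Parseval, this equals Σ |c_n|^2.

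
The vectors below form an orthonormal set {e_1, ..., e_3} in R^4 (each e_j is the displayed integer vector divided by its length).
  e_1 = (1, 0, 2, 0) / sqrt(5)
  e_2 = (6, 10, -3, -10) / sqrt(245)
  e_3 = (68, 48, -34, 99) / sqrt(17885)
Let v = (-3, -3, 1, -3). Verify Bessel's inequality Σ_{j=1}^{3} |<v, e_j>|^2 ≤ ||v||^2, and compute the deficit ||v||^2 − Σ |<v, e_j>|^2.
Σ |<v, e_j>|^2 = 10139/365; ||v||^2 = 28; deficit = 81/365

Write each e_j = u_j / sqrt(<u_j, u_j>) where u_j is the displayed integer vector. Then <v, e_j> = <v, u_j> / sqrt(<u_j, u_j>), so |<v, e_j>|^2 = <v, u_j>^2 / <u_j, u_j>.
Coefficients: <v, e_1> = -1/sqrt(5), <v, e_2> = -21/sqrt(245), <v, e_3> = -679/sqrt(17885).
Square and sum: Σ |<v, e_j>|^2 = 10139/365.
Compute ||v||^2 = v·v = 28.
Deficit = 28 − 10139/365 = 81/365 ≥ 0, confirming Bessel's inequality. (The deficit equals ||v − Σ <v,e_j> e_j||^2, the squared distance from v to span{e_j}.)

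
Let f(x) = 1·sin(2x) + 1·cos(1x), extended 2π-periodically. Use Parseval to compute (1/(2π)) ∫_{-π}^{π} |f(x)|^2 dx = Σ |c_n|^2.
Σ |c_n|^2 = 1

Expand |f|^2 and use orthogonality of {sin(nx), cos(mx)} on [-π, π]:
  ∫_{-π}^{π} sin(nx)^2 dx = π, ∫ cos(mx)^2 dx = π, and cross terms integrate to 0.
So ∫_{-π}^{π} f(x)^2 dx = 1^2 · π + 1^2 · π = (1 + 1)π.
Divide by 2π: (1 + 1)/2 = 1.
By Parseval, this equals Σ |c_n|^2.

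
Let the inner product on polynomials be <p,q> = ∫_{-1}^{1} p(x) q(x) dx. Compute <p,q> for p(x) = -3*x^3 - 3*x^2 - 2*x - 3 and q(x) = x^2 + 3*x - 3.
<p,q> = 66/5

Expand the product: p(x)·q(x) = -3*x^5 - 12*x^4 - 2*x^3 - 3*x + 9.
∫_{-1}^{1} of each monomial x^k gives [2/(k+1) if k even, 0 if k odd]. Integrating term-by-term (or equivalently evaluating the antiderivative F(x) = -x^6/2 - 12*x^5/5 - x^4/2 - 3*x^2/2 + 9*x at the endpoints):
  F(1) − F(−1) = 41/10 − (-91/10) = 66/5.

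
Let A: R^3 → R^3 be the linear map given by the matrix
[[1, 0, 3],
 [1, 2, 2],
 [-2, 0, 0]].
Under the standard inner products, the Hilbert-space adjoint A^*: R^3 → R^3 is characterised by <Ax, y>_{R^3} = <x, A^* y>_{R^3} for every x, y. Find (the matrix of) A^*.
A^* = A^T =
[[1, 1, -2],
 [0, 2, 0],
 [3, 2, 0]]

For real matrices with standard dot products, the defining identity <Ax, y> = <x, A^* y> gives (Ax)^T y = x^T (A^*) y, i.e. x^T A^T y = x^T (A^*) y. Since this holds for all x, y, we must have A^* = A^T. Therefore
A^* =
[[1, 1, -2],
 [0, 2, 0],
 [3, 2, 0]].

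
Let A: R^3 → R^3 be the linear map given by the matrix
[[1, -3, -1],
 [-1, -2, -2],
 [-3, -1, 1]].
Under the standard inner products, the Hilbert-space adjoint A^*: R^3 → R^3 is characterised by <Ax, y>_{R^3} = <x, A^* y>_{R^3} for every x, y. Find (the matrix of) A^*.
A^* = A^T =
[[1, -1, -3],
 [-3, -2, -1],
 [-1, -2, 1]]

For real matrices with standard dot products, the defining identity <Ax, y> = <x, A^* y> gives (Ax)^T y = x^T (A^*) y, i.e. x^T A^T y = x^T (A^*) y. Since this holds for all x, y, we must have A^* = A^T. Therefore
A^* =
[[1, -1, -3],
 [-3, -2, -1],
 [-1, -2, 1]].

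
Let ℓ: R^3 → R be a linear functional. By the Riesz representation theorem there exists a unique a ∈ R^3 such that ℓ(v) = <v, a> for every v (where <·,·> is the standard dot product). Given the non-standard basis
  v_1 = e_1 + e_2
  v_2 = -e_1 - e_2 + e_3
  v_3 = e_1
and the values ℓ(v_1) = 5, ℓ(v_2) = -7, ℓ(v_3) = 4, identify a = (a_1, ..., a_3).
a = (4, 1, -2)

Write a = (a_1, ..., a_3) in the standard basis. For each basis vector v_i, ℓ(v_i) = <v_i, a> is a linear equation in the a_j's. Collect the n equations into a matrix system V a = ℓ, where row i of V is v_i (expressed in the standard basis). Since V is invertible (lower-triangular with 1s on the diagonal, up to permutation), solve by back-substitution:
  V =
[[1, 1, 0],
 [-1, -1, 1],
 [1, 0, 0]]
  V a = (5, -7, 4)
Solving gives a = (4, 1, -2).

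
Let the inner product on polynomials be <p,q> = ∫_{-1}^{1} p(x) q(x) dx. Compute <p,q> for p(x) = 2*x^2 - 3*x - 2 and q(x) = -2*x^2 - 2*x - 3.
<p,q> = 196/15

Expand the product: p(x)·q(x) = -4*x^4 + 2*x^3 + 4*x^2 + 13*x + 6.
∫_{-1}^{1} of each monomial x^k gives [2/(k+1) if k even, 0 if k odd]. Integrating term-by-term (or equivalently evaluating the antiderivative F(x) = -4*x^5/5 + x^4/2 + 4*x^3/3 + 13*x^2/2 + 6*x at the endpoints):
  F(1) − F(−1) = 203/15 − (7/15) = 196/15.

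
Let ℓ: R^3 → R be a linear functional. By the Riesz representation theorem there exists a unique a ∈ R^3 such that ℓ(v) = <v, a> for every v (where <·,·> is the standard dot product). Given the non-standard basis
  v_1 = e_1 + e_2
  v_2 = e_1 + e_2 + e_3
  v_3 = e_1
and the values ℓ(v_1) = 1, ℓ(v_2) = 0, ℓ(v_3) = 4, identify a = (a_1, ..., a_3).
a = (4, -3, -1)

Write a = (a_1, ..., a_3) in the standard basis. For each basis vector v_i, ℓ(v_i) = <v_i, a> is a linear equation in the a_j's. Collect the n equations into a matrix system V a = ℓ, where row i of V is v_i (expressed in the standard basis). Since V is invertible (lower-triangular with 1s on the diagonal, up to permutation), solve by back-substitution:
  V =
[[1, 1, 0],
 [1, 1, 1],
 [1, 0, 0]]
  V a = (1, 0, 4)
Solving gives a = (4, -3, -1).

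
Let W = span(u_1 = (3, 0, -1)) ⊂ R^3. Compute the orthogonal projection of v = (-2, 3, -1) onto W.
proj_W(v) = (-3/2, 0, 1/2)

Set up U = [u_1 | ... | u_1] ∈ R^(3×1). The projector onto W = col(U) is P = U (U^T U)^(-1) U^T.
Compute U^T U =
  [10],
and U^T v = (-5).
Solve U^T U · c = U^T v for the coefficients: c = (-1/2). The projection is proj_W(v) = U c.
Check: (v - proj_W(v)) · u_1 = 0  (should be 0).
Result: proj_W(v) = (-3/2, 0, 1/2).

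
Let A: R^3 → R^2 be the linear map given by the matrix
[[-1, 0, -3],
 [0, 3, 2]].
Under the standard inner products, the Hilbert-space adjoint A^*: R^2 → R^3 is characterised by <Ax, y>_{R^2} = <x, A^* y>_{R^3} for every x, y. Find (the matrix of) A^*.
A^* = A^T =
[[-1, 0],
 [0, 3],
 [-3, 2]]

For real matrices with standard dot products, the defining identity <Ax, y> = <x, A^* y> gives (Ax)^T y = x^T (A^*) y, i.e. x^T A^T y = x^T (A^*) y. Since this holds for all x, y, we must have A^* = A^T. Therefore
A^* =
[[-1, 0],
 [0, 3],
 [-3, 2]].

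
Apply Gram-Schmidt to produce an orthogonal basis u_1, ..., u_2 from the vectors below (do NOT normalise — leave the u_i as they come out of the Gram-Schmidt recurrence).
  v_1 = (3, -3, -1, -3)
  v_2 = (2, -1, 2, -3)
Orthogonal basis:
  u_1 = (3, -3, -1, -3)
  u_2 = (2/7, 5/7, 18/7, -9/7)

Apply the Gram-Schmidt recurrence
  u_1 = v_1
  u_i = v_i − Σ_{j<i} ((v_i · u_j) / (u_j · u_j)) · u_j.

Step by step this gives:
  u_1 = (3, -3, -1, -3)
  u_2 = (2/7, 5/7, 18/7, -9/7)

Orthogonality check:
  u_2 · u_1 = 0 (should be 0)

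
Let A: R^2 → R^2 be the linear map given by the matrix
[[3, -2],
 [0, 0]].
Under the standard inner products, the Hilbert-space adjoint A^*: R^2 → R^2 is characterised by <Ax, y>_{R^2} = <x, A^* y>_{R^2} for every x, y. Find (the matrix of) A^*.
A^* = A^T =
[[3, 0],
 [-2, 0]]

For real matrices with standard dot products, the defining identity <Ax, y> = <x, A^* y> gives (Ax)^T y = x^T (A^*) y, i.e. x^T A^T y = x^T (A^*) y. Since this holds for all x, y, we must have A^* = A^T. Therefore
A^* =
[[3, 0],
 [-2, 0]].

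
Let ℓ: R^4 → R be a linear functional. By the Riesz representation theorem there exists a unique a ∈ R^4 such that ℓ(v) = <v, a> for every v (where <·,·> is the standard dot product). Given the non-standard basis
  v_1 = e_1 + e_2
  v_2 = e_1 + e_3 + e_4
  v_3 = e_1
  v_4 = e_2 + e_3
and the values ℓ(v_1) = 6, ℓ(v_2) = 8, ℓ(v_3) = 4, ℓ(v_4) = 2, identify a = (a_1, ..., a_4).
a = (4, 2, 0, 4)

Write a = (a_1, ..., a_4) in the standard basis. For each basis vector v_i, ℓ(v_i) = <v_i, a> is a linear equation in the a_j's. Collect the n equations into a matrix system V a = ℓ, where row i of V is v_i (expressed in the standard basis). Since V is invertible (lower-triangular with 1s on the diagonal, up to permutation), solve by back-substitution:
  V =
[[1, 1, 0, 0],
 [1, 0, 1, 1],
 [1, 0, 0, 0],
 [0, 1, 1, 0]]
  V a = (6, 8, 4, 2)
Solving gives a = (4, 2, 0, 4).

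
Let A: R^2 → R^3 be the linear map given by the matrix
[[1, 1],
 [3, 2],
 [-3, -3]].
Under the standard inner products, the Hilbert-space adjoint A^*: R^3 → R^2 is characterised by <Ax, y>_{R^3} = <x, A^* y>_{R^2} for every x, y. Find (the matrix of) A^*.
A^* = A^T =
[[1, 3, -3],
 [1, 2, -3]]

For real matrices with standard dot products, the defining identity <Ax, y> = <x, A^* y> gives (Ax)^T y = x^T (A^*) y, i.e. x^T A^T y = x^T (A^*) y. Since this holds for all x, y, we must have A^* = A^T. Therefore
A^* =
[[1, 3, -3],
 [1, 2, -3]].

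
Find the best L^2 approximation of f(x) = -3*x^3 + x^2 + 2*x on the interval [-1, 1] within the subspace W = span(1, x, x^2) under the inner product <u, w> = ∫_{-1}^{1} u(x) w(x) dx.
g(x) = x^2 + x/5

The best approximation g ∈ W is the orthogonal projection of f onto W. Writing g = a_0 + a_1 x + a_2 x^2, the coefficients solve the normal equations G · a = b where
  G_{ij} = <φ_i, φ_j> and b_i = <f, φ_i>, with φ_0 = 1, φ_1 = x, φ_2 = x^2.
G =
  [2, 0, 2/3]
  [0, 2/3, 0]
  [2/3, 0, 2/5],
b = (2/3, 2/15, 2/5).
Solving gives a_0 = 0, a_1 = 1/5, a_2 = 1, so
  g(x) = x^2 + x/5.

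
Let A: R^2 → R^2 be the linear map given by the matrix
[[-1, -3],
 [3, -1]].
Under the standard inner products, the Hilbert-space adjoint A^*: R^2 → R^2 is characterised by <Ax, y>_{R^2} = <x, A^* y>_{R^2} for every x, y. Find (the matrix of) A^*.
A^* = A^T =
[[-1, 3],
 [-3, -1]]

For real matrices with standard dot products, the defining identity <Ax, y> = <x, A^* y> gives (Ax)^T y = x^T (A^*) y, i.e. x^T A^T y = x^T (A^*) y. Since this holds for all x, y, we must have A^* = A^T. Therefore
A^* =
[[-1, 3],
 [-3, -1]].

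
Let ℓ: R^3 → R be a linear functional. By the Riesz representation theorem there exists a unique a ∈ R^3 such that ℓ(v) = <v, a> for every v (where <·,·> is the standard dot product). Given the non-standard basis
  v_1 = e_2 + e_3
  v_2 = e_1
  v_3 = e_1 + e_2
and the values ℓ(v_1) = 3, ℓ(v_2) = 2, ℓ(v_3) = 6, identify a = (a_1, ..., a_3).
a = (2, 4, -1)

Write a = (a_1, ..., a_3) in the standard basis. For each basis vector v_i, ℓ(v_i) = <v_i, a> is a linear equation in the a_j's. Collect the n equations into a matrix system V a = ℓ, where row i of V is v_i (expressed in the standard basis). Since V is invertible (lower-triangular with 1s on the diagonal, up to permutation), solve by back-substitution:
  V =
[[0, 1, 1],
 [1, 0, 0],
 [1, 1, 0]]
  V a = (3, 2, 6)
Solving gives a = (2, 4, -1).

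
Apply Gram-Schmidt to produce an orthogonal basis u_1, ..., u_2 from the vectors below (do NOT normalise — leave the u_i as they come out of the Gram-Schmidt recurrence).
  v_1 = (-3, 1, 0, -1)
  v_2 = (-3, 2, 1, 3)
Orthogonal basis:
  u_1 = (-3, 1, 0, -1)
  u_2 = (-9/11, 14/11, 1, 41/11)

Apply the Gram-Schmidt recurrence
  u_1 = v_1
  u_i = v_i − Σ_{j<i} ((v_i · u_j) / (u_j · u_j)) · u_j.

Step by step this gives:
  u_1 = (-3, 1, 0, -1)
  u_2 = (-9/11, 14/11, 1, 41/11)

Orthogonality check:
  u_2 · u_1 = 0 (should be 0)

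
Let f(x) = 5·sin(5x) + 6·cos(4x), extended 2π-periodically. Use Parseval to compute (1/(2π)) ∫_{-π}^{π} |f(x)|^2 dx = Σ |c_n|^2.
Σ |c_n|^2 = 61/2

Expand |f|^2 and use orthogonality of {sin(nx), cos(mx)} on [-π, π]:
  ∫_{-π}^{π} sin(nx)^2 dx = π, ∫ cos(mx)^2 dx = π, and cross terms integrate to 0.
So ∫_{-π}^{π} f(x)^2 dx = 5^2 · π + 6^2 · π = (25 + 36)π.
Divide by 2π: (25 + 36)/2 = 61/2.
By Parseval, this equals Σ |c_n|^2.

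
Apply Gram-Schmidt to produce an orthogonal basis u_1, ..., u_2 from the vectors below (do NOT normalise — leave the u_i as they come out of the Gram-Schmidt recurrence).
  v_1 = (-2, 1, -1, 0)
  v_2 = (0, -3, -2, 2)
Orthogonal basis:
  u_1 = (-2, 1, -1, 0)
  u_2 = (-1/3, -17/6, -13/6, 2)

Apply the Gram-Schmidt recurrence
  u_1 = v_1
  u_i = v_i − Σ_{j<i} ((v_i · u_j) / (u_j · u_j)) · u_j.

Step by step this gives:
  u_1 = (-2, 1, -1, 0)
  u_2 = (-1/3, -17/6, -13/6, 2)

Orthogonality check:
  u_2 · u_1 = 0 (should be 0)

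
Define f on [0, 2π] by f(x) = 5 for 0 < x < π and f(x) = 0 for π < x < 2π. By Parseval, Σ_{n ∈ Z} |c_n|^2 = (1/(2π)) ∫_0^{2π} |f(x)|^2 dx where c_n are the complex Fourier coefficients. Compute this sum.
Σ |c_n|^2 = 25/2

Parseval equates the L^2 energy of f (normalised by 1/(2π)) with the ℓ^2 sum of its Fourier coefficients: (1/(2π)) ∫_0^{2π} |f|^2 = Σ |c_n|^2.
Compute the left side: (1/(2π)) [∫_0^π 5^2 dx + ∫_π^{2π} 0^2 dx] = (1/(2π)) · (25π + 0π) = (25 + 0)/2 = 25/2.
So Σ_{n ∈ Z} |c_n|^2 = 25/2.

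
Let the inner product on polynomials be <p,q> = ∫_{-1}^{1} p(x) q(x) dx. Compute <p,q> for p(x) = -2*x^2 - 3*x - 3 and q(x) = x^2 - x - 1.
<p,q> = 98/15

Expand the product: p(x)·q(x) = -2*x^4 - x^3 + 2*x^2 + 6*x + 3.
∫_{-1}^{1} of each monomial x^k gives [2/(k+1) if k even, 0 if k odd]. Integrating term-by-term (or equivalently evaluating the antiderivative F(x) = -2*x^5/5 - x^4/4 + 2*x^3/3 + 3*x^2 + 3*x at the endpoints):
  F(1) − F(−1) = 361/60 − (-31/60) = 98/15.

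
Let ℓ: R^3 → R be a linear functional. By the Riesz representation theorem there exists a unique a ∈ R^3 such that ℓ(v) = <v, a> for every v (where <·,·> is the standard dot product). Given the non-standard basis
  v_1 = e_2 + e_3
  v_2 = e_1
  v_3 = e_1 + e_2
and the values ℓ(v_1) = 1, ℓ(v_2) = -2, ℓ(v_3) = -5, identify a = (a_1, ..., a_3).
a = (-2, -3, 4)

Write a = (a_1, ..., a_3) in the standard basis. For each basis vector v_i, ℓ(v_i) = <v_i, a> is a linear equation in the a_j's. Collect the n equations into a matrix system V a = ℓ, where row i of V is v_i (expressed in the standard basis). Since V is invertible (lower-triangular with 1s on the diagonal, up to permutation), solve by back-substitution:
  V =
[[0, 1, 1],
 [1, 0, 0],
 [1, 1, 0]]
  V a = (1, -2, -5)
Solving gives a = (-2, -3, 4).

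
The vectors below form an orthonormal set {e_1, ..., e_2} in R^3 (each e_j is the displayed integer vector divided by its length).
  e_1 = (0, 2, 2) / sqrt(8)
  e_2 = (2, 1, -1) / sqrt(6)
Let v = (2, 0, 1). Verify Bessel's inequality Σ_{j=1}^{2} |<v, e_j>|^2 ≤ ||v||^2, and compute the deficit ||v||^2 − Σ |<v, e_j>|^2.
Σ |<v, e_j>|^2 = 2; ||v||^2 = 5; deficit = 3

Write each e_j = u_j / sqrt(<u_j, u_j>) where u_j is the displayed integer vector. Then <v, e_j> = <v, u_j> / sqrt(<u_j, u_j>), so |<v, e_j>|^2 = <v, u_j>^2 / <u_j, u_j>.
Coefficients: <v, e_1> = 2/sqrt(8), <v, e_2> = 3/sqrt(6).
Square and sum: Σ |<v, e_j>|^2 = 2.
Compute ||v||^2 = v·v = 5.
Deficit = 5 − 2 = 3 ≥ 0, confirming Bessel's inequality. (The deficit equals ||v − Σ <v,e_j> e_j||^2, the squared distance from v to span{e_j}.)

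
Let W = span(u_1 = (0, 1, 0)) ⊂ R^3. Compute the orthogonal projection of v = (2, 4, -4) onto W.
proj_W(v) = (0, 4, 0)

Set up U = [u_1 | ... | u_1] ∈ R^(3×1). The projector onto W = col(U) is P = U (U^T U)^(-1) U^T.
Compute U^T U =
  [1],
and U^T v = (4).
Solve U^T U · c = U^T v for the coefficients: c = (4). The projection is proj_W(v) = U c.
Check: (v - proj_W(v)) · u_1 = 0  (should be 0).
Result: proj_W(v) = (0, 4, 0).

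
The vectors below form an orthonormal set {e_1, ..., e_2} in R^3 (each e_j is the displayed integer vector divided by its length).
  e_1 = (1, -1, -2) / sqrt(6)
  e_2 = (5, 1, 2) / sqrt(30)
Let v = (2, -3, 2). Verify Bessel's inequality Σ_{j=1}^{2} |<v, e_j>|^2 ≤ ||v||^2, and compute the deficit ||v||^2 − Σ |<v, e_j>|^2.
Σ |<v, e_j>|^2 = 21/5; ||v||^2 = 17; deficit = 64/5

Write each e_j = u_j / sqrt(<u_j, u_j>) where u_j is the displayed integer vector. Then <v, e_j> = <v, u_j> / sqrt(<u_j, u_j>), so |<v, e_j>|^2 = <v, u_j>^2 / <u_j, u_j>.
Coefficients: <v, e_1> = 1/sqrt(6), <v, e_2> = 11/sqrt(30).
Square and sum: Σ |<v, e_j>|^2 = 21/5.
Compute ||v||^2 = v·v = 17.
Deficit = 17 − 21/5 = 64/5 ≥ 0, confirming Bessel's inequality. (The deficit equals ||v − Σ <v,e_j> e_j||^2, the squared distance from v to span{e_j}.)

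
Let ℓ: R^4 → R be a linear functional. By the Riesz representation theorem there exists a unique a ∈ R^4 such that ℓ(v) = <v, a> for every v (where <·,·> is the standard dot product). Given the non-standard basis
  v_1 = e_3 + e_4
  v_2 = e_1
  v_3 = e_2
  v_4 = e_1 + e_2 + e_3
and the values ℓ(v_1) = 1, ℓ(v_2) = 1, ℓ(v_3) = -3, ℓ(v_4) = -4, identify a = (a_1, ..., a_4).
a = (1, -3, -2, 3)

Write a = (a_1, ..., a_4) in the standard basis. For each basis vector v_i, ℓ(v_i) = <v_i, a> is a linear equation in the a_j's. Collect the n equations into a matrix system V a = ℓ, where row i of V is v_i (expressed in the standard basis). Since V is invertible (lower-triangular with 1s on the diagonal, up to permutation), solve by back-substitution:
  V =
[[0, 0, 1, 1],
 [1, 0, 0, 0],
 [0, 1, 0, 0],
 [1, 1, 1, 0]]
  V a = (1, 1, -3, -4)
Solving gives a = (1, -3, -2, 3).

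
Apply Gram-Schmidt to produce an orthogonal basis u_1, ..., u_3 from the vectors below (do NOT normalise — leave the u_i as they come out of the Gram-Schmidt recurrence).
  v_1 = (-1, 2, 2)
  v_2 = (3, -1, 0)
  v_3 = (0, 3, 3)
Orthogonal basis:
  u_1 = (-1, 2, 2)
  u_2 = (22/9, 1/9, 10/9)
  u_3 = (6/65, 18/65, -3/13)

Apply the Gram-Schmidt recurrence
  u_1 = v_1
  u_i = v_i − Σ_{j<i} ((v_i · u_j) / (u_j · u_j)) · u_j.

Step by step this gives:
  u_1 = (-1, 2, 2)
  u_2 = (22/9, 1/9, 10/9)
  u_3 = (6/65, 18/65, -3/13)

Orthogonality check:
  u_2 · u_1 = 0 (should be 0)
  u_3 · u_1 = 0 (should be 0)
  u_3 · u_2 = 0 (should be 0)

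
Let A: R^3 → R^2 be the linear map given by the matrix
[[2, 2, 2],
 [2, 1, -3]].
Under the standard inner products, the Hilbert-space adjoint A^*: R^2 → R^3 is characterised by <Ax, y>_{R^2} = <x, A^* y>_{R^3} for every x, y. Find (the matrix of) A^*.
A^* = A^T =
[[2, 2],
 [2, 1],
 [2, -3]]

For real matrices with standard dot products, the defining identity <Ax, y> = <x, A^* y> gives (Ax)^T y = x^T (A^*) y, i.e. x^T A^T y = x^T (A^*) y. Since this holds for all x, y, we must have A^* = A^T. Therefore
A^* =
[[2, 2],
 [2, 1],
 [2, -3]].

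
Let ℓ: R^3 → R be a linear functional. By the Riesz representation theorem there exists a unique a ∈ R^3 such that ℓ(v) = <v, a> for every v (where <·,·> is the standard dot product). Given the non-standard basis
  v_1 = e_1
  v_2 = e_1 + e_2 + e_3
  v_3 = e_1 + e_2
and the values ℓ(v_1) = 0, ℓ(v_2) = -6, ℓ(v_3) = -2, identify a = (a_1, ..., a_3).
a = (0, -2, -4)

Write a = (a_1, ..., a_3) in the standard basis. For each basis vector v_i, ℓ(v_i) = <v_i, a> is a linear equation in the a_j's. Collect the n equations into a matrix system V a = ℓ, where row i of V is v_i (expressed in the standard basis). Since V is invertible (lower-triangular with 1s on the diagonal, up to permutation), solve by back-substitution:
  V =
[[1, 0, 0],
 [1, 1, 1],
 [1, 1, 0]]
  V a = (0, -6, -2)
Solving gives a = (0, -2, -4).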